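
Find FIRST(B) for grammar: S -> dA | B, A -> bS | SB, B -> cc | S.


Per alternative of B: FIRST(cc) = {c}; FIRST(S) = {c, d}
FIRST(B) = {c, d}


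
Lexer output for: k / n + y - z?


Scan left to right, longest-match per lexeme
Tokens: ID(k), OP(/), ID(n), OP(+), ID(y), OP(-), ID(z)


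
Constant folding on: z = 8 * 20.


8 * 20 = 160 at compile time
Optimized: z = 160


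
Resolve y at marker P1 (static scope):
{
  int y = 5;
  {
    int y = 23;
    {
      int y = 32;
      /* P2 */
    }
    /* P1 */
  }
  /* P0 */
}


y declared in the same block as P1
y = 23


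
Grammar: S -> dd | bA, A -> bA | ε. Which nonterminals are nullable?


A nonterminal is nullable iff some alternative derives ε (directly, or every symbol in it is nullable)
Nullable: {A}


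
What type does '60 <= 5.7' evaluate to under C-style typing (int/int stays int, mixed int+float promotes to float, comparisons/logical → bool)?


Operand types: int <= float
Rule: comparison yields bool
Result type: bool


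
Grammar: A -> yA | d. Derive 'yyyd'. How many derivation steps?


Derivation: A => yA => yyA => yyyA => yyyd
Steps: 4


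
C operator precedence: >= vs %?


'%' is multiplicative (level 10); '>=' is relational (level 7)
Higher level binds tighter
'%' has higher precedence than '>='


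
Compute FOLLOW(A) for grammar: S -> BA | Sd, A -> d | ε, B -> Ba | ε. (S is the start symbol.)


$ ∈ FOLLOW(S). For each A -> αBβ: add FIRST(β)\{ε} to FOLLOW(B); if β nullable, add FOLLOW(A).
FOLLOW(A) = {$, d}


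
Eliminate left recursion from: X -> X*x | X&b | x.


Left-recursive alternatives: X*x, X&b; non-recursive: x
Introduce X': X -> xX', X' -> *xX' | &bX' | ε


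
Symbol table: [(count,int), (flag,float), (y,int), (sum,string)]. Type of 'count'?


Lookup 'count' → type int


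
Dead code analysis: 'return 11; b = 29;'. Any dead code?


statement follows a return and is unreachable
Dead: 'b = 29'


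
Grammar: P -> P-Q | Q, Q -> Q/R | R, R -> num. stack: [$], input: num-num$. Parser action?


no handle on stack; shift 'num'
Action: shift


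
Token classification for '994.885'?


Pattern: digits with a decimal point
Type: FLOAT_LITERAL


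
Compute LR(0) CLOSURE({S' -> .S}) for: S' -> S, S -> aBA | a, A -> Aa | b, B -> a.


Start: S' -> .S
For each item with dot before a nonterminal B, add B -> .γ for every B-production
Closure: [S' -> .S, S -> .aBA, S -> .a]


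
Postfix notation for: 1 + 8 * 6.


* has higher precedence, evaluate 8*6 first
Postfix: 1 8 6 * +


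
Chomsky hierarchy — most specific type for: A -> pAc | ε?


Single nonterminal LHS, but p^n c^n is not regular
Classification: Type 2 (Context-Free)


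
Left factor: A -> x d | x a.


Common prefix: 'x'
Factored: A -> x A', A' -> d | a


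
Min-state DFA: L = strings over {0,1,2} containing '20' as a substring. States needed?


KMP-style automaton: 2 progress states + 1 absorbing accept = 3
Minimal DFA: 3 states


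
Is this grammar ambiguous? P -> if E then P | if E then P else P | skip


dangling else: 'if E then if E then skip else skip' parses two ways
Ambiguous


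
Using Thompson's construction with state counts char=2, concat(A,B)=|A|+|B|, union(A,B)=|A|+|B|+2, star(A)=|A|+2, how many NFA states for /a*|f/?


Syntax tree has 2 char leaf(s), 1 union(s), 1 star(s)
chars contribute 2×2 = 4; each union adds +2; each star adds +2
Total: 4 + 2 + 2 = 8 states


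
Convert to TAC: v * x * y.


Break into single-operator statements:
t1 = v * x
t2 = t1 * y


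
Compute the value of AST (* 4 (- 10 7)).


Evaluate inner: (- 10 7) = 3
Evaluate root: (* 4 3) = 12
Result: 12


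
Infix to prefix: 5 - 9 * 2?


'*' binds tighter: tree is (- 5 (* 9 2))
Prefix: - 5 * 9 2


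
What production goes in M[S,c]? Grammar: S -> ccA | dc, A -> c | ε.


For [S, c]: 'c' ∈ FIRST(ccA)
Entry: S -> ccA


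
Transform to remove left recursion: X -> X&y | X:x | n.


Left-recursive alternatives: X&y, X:x; non-recursive: n
Introduce X': X -> nX', X' -> &yX' | :xX' | ε


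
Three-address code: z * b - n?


Break into single-operator statements:
t1 = z * b
t2 = t1 - n


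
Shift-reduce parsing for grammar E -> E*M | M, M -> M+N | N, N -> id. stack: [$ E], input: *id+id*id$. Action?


shift '*' to continue E -> E*M
Action: shift


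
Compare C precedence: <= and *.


'*' is multiplicative (level 10); '<=' is relational (level 7)
Higher level binds tighter
'*' has higher precedence than '<='


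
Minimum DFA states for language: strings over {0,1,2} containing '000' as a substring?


KMP-style automaton: 3 progress states + 1 absorbing accept = 4
Minimal DFA: 4 states


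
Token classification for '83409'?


Pattern: digits only
Type: INTEGER_LITERAL


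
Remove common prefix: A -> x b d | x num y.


Common prefix: 'x'
Factored: A -> x A', A' -> b d | num y


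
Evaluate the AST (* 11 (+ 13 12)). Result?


Evaluate inner: (+ 13 12) = 25
Evaluate root: (* 11 25) = 275
Result: 275


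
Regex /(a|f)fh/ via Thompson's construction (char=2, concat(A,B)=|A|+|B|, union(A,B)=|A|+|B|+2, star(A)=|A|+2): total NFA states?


Syntax tree has 4 char leaf(s), 1 union(s), 0 star(s)
chars contribute 4×2 = 8; each union adds +2; each star adds +2
Total: 8 + 2 + 0 = 10 states


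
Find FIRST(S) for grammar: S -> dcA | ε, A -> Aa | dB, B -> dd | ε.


Per alternative of S: FIRST(dcA) = {d}; FIRST(ε) = {ε}
FIRST(S) = {d, ε}


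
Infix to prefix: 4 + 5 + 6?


left-to-right (same/higher precedence on left): tree is (+ (+ 4 5) 6)
Prefix: + + 4 5 6


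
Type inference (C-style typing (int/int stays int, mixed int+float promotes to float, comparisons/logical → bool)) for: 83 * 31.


Operand types: int * int
Rule: mixed int/float promotes to float; int/int stays int
Result type: int


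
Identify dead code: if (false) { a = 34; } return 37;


condition is constant false, so the whole block is unreachable
Dead: 'if (false) { a = 34; }'


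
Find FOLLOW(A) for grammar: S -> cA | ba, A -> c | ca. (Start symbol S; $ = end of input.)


$ ∈ FOLLOW(S). For each A -> αBβ: add FIRST(β)\{ε} to FOLLOW(B); if β nullable, add FOLLOW(A).
FOLLOW(A) = {$}


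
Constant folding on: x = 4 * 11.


4 * 11 = 44 at compile time
Optimized: x = 44


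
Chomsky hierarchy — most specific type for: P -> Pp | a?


Left-linear: every RHS is a terminal or one nonterminal followed by a terminal
Classification: Type 3 (Regular)


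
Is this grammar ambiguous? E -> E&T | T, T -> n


precedence layered via separate nonterminal T: deterministic
Unambiguous


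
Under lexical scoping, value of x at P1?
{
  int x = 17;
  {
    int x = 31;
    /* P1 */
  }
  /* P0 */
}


x declared in the same block as P1
x = 31


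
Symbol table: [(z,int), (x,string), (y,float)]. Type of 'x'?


Lookup 'x' → type string


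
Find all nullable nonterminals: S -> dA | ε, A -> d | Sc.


A nonterminal is nullable iff some alternative derives ε (directly, or every symbol in it is nullable)
Nullable: {S}


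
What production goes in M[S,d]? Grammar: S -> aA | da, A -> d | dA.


For [S, d]: 'd' ∈ FIRST(da)
Entry: S -> da


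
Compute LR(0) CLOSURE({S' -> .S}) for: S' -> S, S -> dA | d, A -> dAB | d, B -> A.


Start: S' -> .S
For each item with dot before a nonterminal B, add B -> .γ for every B-production
Closure: [S' -> .S, S -> .dA, S -> .d]


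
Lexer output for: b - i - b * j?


Scan left to right, longest-match per lexeme
Tokens: ID(b), OP(-), ID(i), OP(-), ID(b), OP(*), ID(j)


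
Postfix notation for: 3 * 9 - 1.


Left to right (same or higher precedence on left)
Postfix: 3 9 * 1 -


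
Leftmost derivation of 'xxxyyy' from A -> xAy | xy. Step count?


Derivation: A => xAy => xxAyy => xxxyyy
Steps: 3


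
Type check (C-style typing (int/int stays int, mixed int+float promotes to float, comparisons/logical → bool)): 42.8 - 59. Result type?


Operand types: float - int
Rule: mixed int/float promotes to float; int/int stays int
Result type: float


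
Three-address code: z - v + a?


Break into single-operator statements:
t1 = z - v
t2 = t1 + a


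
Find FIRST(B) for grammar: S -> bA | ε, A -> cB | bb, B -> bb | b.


Per alternative of B: FIRST(bb) = {b}; FIRST(b) = {b}
FIRST(B) = {b}


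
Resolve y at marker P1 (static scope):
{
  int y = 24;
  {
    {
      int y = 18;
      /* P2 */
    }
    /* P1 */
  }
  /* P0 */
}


P1's block does not declare y; resolves to the enclosing declaration at depth 0
y = 24


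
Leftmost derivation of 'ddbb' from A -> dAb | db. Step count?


Derivation: A => dAb => ddbb
Steps: 2


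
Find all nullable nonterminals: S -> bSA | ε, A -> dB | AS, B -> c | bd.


A nonterminal is nullable iff some alternative derives ε (directly, or every symbol in it is nullable)
Nullable: {S}


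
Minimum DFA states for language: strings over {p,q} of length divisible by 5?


Track length mod 5: states 0..4, accept at 0
Minimal DFA: 5 states


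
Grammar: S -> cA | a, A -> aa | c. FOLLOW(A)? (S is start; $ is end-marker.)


$ ∈ FOLLOW(S). For each A -> αBβ: add FIRST(β)\{ε} to FOLLOW(B); if β nullable, add FOLLOW(A).
FOLLOW(A) = {$}


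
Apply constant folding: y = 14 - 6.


14 - 6 = 8 at compile time
Optimized: y = 8


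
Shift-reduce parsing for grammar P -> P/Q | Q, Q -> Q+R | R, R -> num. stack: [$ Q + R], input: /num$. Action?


handle 'Q+R' on top
Action: reduce (Q -> Q+R)


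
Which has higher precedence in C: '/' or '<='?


'/' is multiplicative (level 10); '<=' is relational (level 7)
Higher level binds tighter
'/' has higher precedence than '<='


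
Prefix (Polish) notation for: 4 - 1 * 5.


'*' binds tighter: tree is (- 4 (* 1 5))
Prefix: - 4 * 1 5


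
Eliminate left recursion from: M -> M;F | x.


Left-recursive alternatives: M;F; non-recursive: x
Introduce M': M -> xM', M' -> ;FM' | ε


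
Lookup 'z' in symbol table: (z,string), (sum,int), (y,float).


Lookup 'z' → type string


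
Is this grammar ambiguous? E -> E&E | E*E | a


'a&a*a' has two parse trees (no precedence encoded between & and *)
Ambiguous


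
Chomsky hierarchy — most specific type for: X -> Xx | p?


Left-linear: every RHS is a terminal or one nonterminal followed by a terminal
Classification: Type 3 (Regular)


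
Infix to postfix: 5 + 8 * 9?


* has higher precedence, evaluate 8*9 first
Postfix: 5 8 9 * +


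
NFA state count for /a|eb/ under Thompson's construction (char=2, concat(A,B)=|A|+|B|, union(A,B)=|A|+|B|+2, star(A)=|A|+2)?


Syntax tree has 3 char leaf(s), 1 union(s), 0 star(s)
chars contribute 3×2 = 6; each union adds +2; each star adds +2
Total: 6 + 2 + 0 = 8 states


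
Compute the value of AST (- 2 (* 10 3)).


Evaluate inner: (* 10 3) = 30
Evaluate root: (- 2 30) = -28
Result: -28


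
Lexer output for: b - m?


Scan left to right, longest-match per lexeme
Tokens: ID(b), OP(-), ID(m)


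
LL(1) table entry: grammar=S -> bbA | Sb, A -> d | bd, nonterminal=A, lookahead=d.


For [A, d]: 'd' ∈ FIRST(d)
Entry: A -> d


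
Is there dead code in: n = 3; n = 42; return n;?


first assignment to n is overwritten before any read
Dead: 'n = 3'


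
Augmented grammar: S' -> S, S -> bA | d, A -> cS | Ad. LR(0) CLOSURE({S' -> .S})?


Start: S' -> .S
For each item with dot before a nonterminal B, add B -> .γ for every B-production
Closure: [S' -> .S, S -> .bA, S -> .d]


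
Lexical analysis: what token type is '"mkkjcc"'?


Pattern: double-quoted sequence
Type: STRING_LITERAL


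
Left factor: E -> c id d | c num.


Common prefix: 'c'
Factored: E -> c E', E' -> id d | num


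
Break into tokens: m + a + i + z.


Scan left to right, longest-match per lexeme
Tokens: ID(m), OP(+), ID(a), OP(+), ID(i), OP(+), ID(z)


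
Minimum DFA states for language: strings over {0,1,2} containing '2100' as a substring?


KMP-style automaton: 4 progress states + 1 absorbing accept = 5
Minimal DFA: 5 states


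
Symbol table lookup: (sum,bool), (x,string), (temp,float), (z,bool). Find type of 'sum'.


Lookup 'sum' → type bool


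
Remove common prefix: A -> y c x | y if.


Common prefix: 'y'
Factored: A -> y A', A' -> c x | if


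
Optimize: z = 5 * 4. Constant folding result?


5 * 4 = 20 at compile time
Optimized: z = 20


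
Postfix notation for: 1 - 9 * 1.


* has higher precedence, evaluate 9*1 first
Postfix: 1 9 1 * -


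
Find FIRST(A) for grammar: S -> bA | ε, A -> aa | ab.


Per alternative of A: FIRST(aa) = {a}; FIRST(ab) = {a}
FIRST(A) = {a}


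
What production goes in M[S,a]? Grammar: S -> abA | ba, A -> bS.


For [S, a]: 'a' ∈ FIRST(abA)
Entry: S -> abA


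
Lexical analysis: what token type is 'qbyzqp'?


Pattern: letter/underscore followed by alphanumerics, not a keyword
Type: IDENTIFIER


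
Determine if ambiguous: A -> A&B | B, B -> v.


precedence layered via separate nonterminal B: deterministic
Unambiguous


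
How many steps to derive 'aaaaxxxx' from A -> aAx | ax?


Derivation: A => aAx => aaAxx => aaaAxxx => aaaaxxxx
Steps: 4


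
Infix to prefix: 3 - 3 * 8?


'*' binds tighter: tree is (- 3 (* 3 8))
Prefix: - 3 * 3 8


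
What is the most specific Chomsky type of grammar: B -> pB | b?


Right-linear: every RHS is a terminal or a terminal followed by one nonterminal
Classification: Type 3 (Regular)


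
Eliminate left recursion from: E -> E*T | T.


Left-recursive alternatives: E*T; non-recursive: T
Introduce E': E -> TE', E' -> *TE' | ε


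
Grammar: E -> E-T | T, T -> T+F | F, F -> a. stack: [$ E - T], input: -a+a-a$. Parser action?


handle 'E-T' on top; lookahead ∈ FOLLOW(E) = {-, $}
Action: reduce (E -> E-T)


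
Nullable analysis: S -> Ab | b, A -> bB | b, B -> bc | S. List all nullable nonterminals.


A nonterminal is nullable iff some alternative derives ε (directly, or every symbol in it is nullable)
Nullable: {}


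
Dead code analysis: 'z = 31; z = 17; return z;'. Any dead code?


first assignment to z is overwritten before any read
Dead: 'z = 31'


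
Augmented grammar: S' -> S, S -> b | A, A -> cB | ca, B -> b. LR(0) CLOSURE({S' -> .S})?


Start: S' -> .S
For each item with dot before a nonterminal B, add B -> .γ for every B-production
Closure: [S' -> .S, S -> .b, S -> .A, A -> .cB, A -> .ca]


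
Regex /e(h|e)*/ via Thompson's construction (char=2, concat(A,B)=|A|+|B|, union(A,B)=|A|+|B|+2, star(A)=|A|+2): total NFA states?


Syntax tree has 3 char leaf(s), 1 union(s), 1 star(s)
chars contribute 3×2 = 6; each union adds +2; each star adds +2
Total: 6 + 2 + 2 = 10 states


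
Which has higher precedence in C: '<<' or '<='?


'<<' is shift (level 8); '<=' is relational (level 7)
Higher level binds tighter
'<<' has higher precedence than '<='


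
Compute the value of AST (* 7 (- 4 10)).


Evaluate inner: (- 4 10) = -6
Evaluate root: (* 7 -6) = -42
Result: -42


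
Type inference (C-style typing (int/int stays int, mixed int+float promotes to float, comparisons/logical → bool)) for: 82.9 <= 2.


Operand types: float <= int
Rule: comparison yields bool
Result type: bool


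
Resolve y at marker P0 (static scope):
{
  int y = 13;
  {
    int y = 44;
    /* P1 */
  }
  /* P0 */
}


y declared in the same block as P0
y = 13


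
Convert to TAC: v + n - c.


Break into single-operator statements:
t1 = v + n
t2 = t1 - c


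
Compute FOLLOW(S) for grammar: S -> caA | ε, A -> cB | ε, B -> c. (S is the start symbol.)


$ ∈ FOLLOW(S). For each A -> αBβ: add FIRST(β)\{ε} to FOLLOW(B); if β nullable, add FOLLOW(A).
FOLLOW(S) = {$}


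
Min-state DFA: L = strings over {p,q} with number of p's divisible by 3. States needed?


Track (count of p) mod 3: states 0..2, accept at 0
Minimal DFA: 3 states


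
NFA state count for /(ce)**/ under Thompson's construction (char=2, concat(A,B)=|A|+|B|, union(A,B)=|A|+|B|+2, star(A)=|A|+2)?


Syntax tree has 2 char leaf(s), 0 union(s), 2 star(s)
chars contribute 2×2 = 4; each union adds +2; each star adds +2
Total: 4 + 0 + 4 = 8 states


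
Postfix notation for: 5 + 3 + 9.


Left to right (same or higher precedence on left)
Postfix: 5 3 + 9 +


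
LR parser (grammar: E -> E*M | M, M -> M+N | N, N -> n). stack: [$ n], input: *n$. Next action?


'n' on top is the handle for N -> n
Action: reduce (N -> n)


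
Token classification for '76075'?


Pattern: digits only
Type: INTEGER_LITERAL


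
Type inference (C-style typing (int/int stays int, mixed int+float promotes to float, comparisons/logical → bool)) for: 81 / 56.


Operand types: int / int
Rule: mixed int/float promotes to float; int/int stays int
Result type: int


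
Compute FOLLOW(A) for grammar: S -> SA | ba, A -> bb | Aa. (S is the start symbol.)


$ ∈ FOLLOW(S). For each A -> αBβ: add FIRST(β)\{ε} to FOLLOW(B); if β nullable, add FOLLOW(A).
FOLLOW(A) = {$, a, b}


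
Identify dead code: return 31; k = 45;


statement follows a return and is unreachable
Dead: 'k = 45'


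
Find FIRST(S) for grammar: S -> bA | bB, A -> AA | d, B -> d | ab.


Per alternative of S: FIRST(bA) = {b}; FIRST(bB) = {b}
FIRST(S) = {b}


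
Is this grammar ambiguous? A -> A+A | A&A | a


'a+a&a' has two parse trees (no precedence encoded between + and &)
Ambiguous


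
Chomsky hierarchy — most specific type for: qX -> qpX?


LHS has context (more than one symbol) and |LHS| ≤ |RHS|
Classification: Type 1 (Context-Sensitive)


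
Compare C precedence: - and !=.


'-' is additive (level 9); '!=' is equality (level 6)
Higher level binds tighter
'-' has higher precedence than '!='


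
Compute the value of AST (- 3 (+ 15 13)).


Evaluate inner: (+ 15 13) = 28
Evaluate root: (- 3 28) = -25
Result: -25


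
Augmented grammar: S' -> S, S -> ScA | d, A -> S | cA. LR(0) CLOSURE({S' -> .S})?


Start: S' -> .S
For each item with dot before a nonterminal B, add B -> .γ for every B-production
Closure: [S' -> .S, S -> .ScA, S -> .d]


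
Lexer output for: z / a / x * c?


Scan left to right, longest-match per lexeme
Tokens: ID(z), OP(/), ID(a), OP(/), ID(x), OP(*), ID(c)


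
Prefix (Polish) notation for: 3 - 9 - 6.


left-to-right (same/higher precedence on left): tree is (- (- 3 9) 6)
Prefix: - - 3 9 6


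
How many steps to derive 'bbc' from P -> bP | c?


Derivation: P => bP => bbP => bbc
Steps: 3


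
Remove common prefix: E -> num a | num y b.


Common prefix: 'num'
Factored: E -> num E', E' -> a | y b


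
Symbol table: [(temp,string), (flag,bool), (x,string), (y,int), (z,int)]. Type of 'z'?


Lookup 'z' → type int


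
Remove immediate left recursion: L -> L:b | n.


Left-recursive alternatives: L:b; non-recursive: n
Introduce L': L -> nL', L' -> :bL' | ε


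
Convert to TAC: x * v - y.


Break into single-operator statements:
t1 = x * v
t2 = t1 - y


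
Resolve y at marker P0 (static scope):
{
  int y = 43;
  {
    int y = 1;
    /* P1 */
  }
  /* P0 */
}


y declared in the same block as P0
y = 43


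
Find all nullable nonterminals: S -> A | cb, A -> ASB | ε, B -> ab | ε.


A nonterminal is nullable iff some alternative derives ε (directly, or every symbol in it is nullable)
Nullable: {A, B, S}


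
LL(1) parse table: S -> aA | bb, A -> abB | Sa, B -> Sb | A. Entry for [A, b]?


For [A, b]: 'b' ∈ FIRST(Sa)
Entry: A -> Sa


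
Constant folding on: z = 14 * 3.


14 * 3 = 42 at compile time
Optimized: z = 42


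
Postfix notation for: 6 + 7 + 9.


Left to right (same or higher precedence on left)
Postfix: 6 7 + 9 +


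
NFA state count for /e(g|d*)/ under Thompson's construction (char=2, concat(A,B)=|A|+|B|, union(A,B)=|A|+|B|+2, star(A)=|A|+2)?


Syntax tree has 3 char leaf(s), 1 union(s), 1 star(s)
chars contribute 3×2 = 6; each union adds +2; each star adds +2
Total: 6 + 2 + 2 = 10 states


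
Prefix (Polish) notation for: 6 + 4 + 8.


left-to-right (same/higher precedence on left): tree is (+ (+ 6 4) 8)
Prefix: + + 6 4 8


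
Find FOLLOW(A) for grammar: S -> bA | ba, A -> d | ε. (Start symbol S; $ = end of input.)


$ ∈ FOLLOW(S). For each A -> αBβ: add FIRST(β)\{ε} to FOLLOW(B); if β nullable, add FOLLOW(A).
FOLLOW(A) = {$}


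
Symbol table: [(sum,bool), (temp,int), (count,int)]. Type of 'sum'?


Lookup 'sum' → type bool


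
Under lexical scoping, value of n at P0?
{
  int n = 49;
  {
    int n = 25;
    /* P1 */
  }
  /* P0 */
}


n declared in the same block as P0
n = 49


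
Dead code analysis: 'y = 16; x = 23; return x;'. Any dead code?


y is assigned but never read
Dead: 'y = 16'


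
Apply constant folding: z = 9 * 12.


9 * 12 = 108 at compile time
Optimized: z = 108


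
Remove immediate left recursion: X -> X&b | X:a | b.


Left-recursive alternatives: X&b, X:a; non-recursive: b
Introduce X': X -> bX', X' -> &bX' | :aX' | ε


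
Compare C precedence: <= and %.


'%' is multiplicative (level 10); '<=' is relational (level 7)
Higher level binds tighter
'%' has higher precedence than '<='


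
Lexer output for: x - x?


Scan left to right, longest-match per lexeme
Tokens: ID(x), OP(-), ID(x)


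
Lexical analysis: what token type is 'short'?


Pattern: reserved word
Type: KEYWORD


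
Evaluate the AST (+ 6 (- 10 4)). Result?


Evaluate inner: (- 10 4) = 6
Evaluate root: (+ 6 6) = 12
Result: 12


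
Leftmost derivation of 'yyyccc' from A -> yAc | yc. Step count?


Derivation: A => yAc => yyAcc => yyyccc
Steps: 3


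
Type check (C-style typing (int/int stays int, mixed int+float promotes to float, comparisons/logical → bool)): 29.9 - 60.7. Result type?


Operand types: float - float
Rule: mixed int/float promotes to float; int/int stays int
Result type: float


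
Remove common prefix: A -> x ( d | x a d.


Common prefix: 'x'
Factored: A -> x A', A' -> ( d | a d


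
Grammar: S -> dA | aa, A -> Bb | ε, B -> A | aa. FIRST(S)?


Per alternative of S: FIRST(dA) = {d}; FIRST(aa) = {a}
FIRST(S) = {a, d}


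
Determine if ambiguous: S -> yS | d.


right-linear, alternatives start with distinct terminals 'y' vs 'd': unique leftmost derivation
Unambiguous


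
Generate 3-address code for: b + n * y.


Break into single-operator statements:
t1 = n * y
t2 = b + t1


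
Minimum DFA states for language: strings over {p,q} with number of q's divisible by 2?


Track (count of q) mod 2: states 0..1, accept at 0
Minimal DFA: 2 states


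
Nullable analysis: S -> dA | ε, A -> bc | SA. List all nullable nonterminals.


A nonterminal is nullable iff some alternative derives ε (directly, or every symbol in it is nullable)
Nullable: {S}


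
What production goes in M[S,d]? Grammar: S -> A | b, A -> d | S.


For [S, d]: 'd' ∈ FIRST(A)
Entry: S -> A


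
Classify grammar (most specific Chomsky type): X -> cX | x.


Right-linear: every RHS is a terminal or a terminal followed by one nonterminal
Classification: Type 3 (Regular)


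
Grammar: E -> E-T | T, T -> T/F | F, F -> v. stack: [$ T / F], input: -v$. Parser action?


handle 'T/F' on top
Action: reduce (T -> T/F)


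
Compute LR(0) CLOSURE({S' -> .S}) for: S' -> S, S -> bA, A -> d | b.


Start: S' -> .S
For each item with dot before a nonterminal B, add B -> .γ for every B-production
Closure: [S' -> .S, S -> .bA]


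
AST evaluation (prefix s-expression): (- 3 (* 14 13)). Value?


Evaluate inner: (* 14 13) = 182
Evaluate root: (- 3 182) = -179
Result: -179


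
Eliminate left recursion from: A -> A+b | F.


Left-recursive alternatives: A+b; non-recursive: F
Introduce A': A -> FA', A' -> +bA' | ε


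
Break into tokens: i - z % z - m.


Scan left to right, longest-match per lexeme
Tokens: ID(i), OP(-), ID(z), OP(%), ID(z), OP(-), ID(m)


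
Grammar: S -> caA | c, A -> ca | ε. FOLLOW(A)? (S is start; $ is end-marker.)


$ ∈ FOLLOW(S). For each A -> αBβ: add FIRST(β)\{ε} to FOLLOW(B); if β nullable, add FOLLOW(A).
FOLLOW(A) = {$}


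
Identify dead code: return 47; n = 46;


statement follows a return and is unreachable
Dead: 'n = 46'


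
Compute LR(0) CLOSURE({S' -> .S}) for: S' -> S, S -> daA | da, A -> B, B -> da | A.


Start: S' -> .S
For each item with dot before a nonterminal B, add B -> .γ for every B-production
Closure: [S' -> .S, S -> .daA, S -> .da]


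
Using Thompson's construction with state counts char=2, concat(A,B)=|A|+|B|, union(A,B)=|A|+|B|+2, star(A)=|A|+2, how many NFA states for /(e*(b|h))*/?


Syntax tree has 3 char leaf(s), 1 union(s), 2 star(s)
chars contribute 3×2 = 6; each union adds +2; each star adds +2
Total: 6 + 2 + 4 = 12 states


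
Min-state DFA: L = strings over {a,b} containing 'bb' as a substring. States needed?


KMP-style automaton: 2 progress states + 1 absorbing accept = 3
Minimal DFA: 3 states


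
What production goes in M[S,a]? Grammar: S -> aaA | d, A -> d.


For [S, a]: 'a' ∈ FIRST(aaA)
Entry: S -> aaA


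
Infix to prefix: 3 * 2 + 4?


left-to-right (same/higher precedence on left): tree is (+ (* 3 2) 4)
Prefix: + * 3 2 4


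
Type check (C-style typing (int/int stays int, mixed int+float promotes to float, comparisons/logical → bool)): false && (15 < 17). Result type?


Operand types: bool && bool
Rule: logical operators take bool operands and yield bool
Result type: bool


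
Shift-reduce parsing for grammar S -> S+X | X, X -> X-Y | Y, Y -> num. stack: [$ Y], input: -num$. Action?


'Y' (not preceded by X-) is the handle for X -> Y
Action: reduce (X -> Y)


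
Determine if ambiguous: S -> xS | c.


right-linear, alternatives start with distinct terminals 'x' vs 'c': unique leftmost derivation
Unambiguous


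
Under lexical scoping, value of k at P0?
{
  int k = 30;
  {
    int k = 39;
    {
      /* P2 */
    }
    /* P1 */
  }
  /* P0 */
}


k declared in the same block as P0
k = 30


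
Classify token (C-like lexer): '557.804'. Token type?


Pattern: digits with a decimal point
Type: FLOAT_LITERAL


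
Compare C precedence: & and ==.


'==' is equality (level 6); '&' is bitwise AND (level 5)
Higher level binds tighter
'==' has higher precedence than '&'


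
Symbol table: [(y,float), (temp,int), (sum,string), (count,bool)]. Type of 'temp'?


Lookup 'temp' → type int


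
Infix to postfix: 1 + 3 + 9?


Left to right (same or higher precedence on left)
Postfix: 1 3 + 9 +


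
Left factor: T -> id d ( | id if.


Common prefix: 'id'
Factored: T -> id T', T' -> d ( | if


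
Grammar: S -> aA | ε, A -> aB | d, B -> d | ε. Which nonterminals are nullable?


A nonterminal is nullable iff some alternative derives ε (directly, or every symbol in it is nullable)
Nullable: {B, S}


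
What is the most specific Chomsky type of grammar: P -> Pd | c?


Left-linear: every RHS is a terminal or one nonterminal followed by a terminal
Classification: Type 3 (Regular)


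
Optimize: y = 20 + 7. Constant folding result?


20 + 7 = 27 at compile time
Optimized: y = 27


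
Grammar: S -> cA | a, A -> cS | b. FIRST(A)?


Per alternative of A: FIRST(cS) = {c}; FIRST(b) = {b}
FIRST(A) = {b, c}


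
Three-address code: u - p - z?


Break into single-operator statements:
t1 = u - p
t2 = t1 - z


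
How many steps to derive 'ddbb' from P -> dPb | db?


Derivation: P => dPb => ddbb
Steps: 2


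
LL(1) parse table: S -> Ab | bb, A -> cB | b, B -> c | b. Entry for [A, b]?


For [A, b]: 'b' ∈ FIRST(b)
Entry: A -> b


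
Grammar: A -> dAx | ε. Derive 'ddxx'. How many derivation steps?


Derivation: A => dAx => ddAxx => ddxx
Steps: 3


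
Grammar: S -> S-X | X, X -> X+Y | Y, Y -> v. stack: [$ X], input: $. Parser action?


lookahead ∉ {+} so X won't extend; reduce S -> X
Action: reduce (S -> X)


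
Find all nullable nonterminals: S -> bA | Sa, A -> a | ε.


A nonterminal is nullable iff some alternative derives ε (directly, or every symbol in it is nullable)
Nullable: {A}


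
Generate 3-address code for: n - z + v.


Break into single-operator statements:
t1 = n - z
t2 = t1 + v


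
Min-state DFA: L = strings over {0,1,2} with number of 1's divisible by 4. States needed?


Track (count of 1) mod 4: states 0..3, accept at 0
Minimal DFA: 4 states


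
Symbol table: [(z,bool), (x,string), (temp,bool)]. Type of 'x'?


Lookup 'x' → type string


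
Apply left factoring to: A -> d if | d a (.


Common prefix: 'd'
Factored: A -> d A', A' -> if | a (


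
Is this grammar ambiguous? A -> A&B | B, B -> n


precedence layered via separate nonterminal B: deterministic
Unambiguous


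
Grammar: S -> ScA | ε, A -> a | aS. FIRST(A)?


Per alternative of A: FIRST(a) = {a}; FIRST(aS) = {a}
FIRST(A) = {a}


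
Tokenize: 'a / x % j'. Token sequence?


Scan left to right, longest-match per lexeme
Tokens: ID(a), OP(/), ID(x), OP(%), ID(j)


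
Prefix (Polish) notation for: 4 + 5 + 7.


left-to-right (same/higher precedence on left): tree is (+ (+ 4 5) 7)
Prefix: + + 4 5 7


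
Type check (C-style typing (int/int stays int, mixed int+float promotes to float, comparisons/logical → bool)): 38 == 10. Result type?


Operand types: int == int
Rule: comparison yields bool
Result type: bool


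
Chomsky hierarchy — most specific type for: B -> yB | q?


Right-linear: every RHS is a terminal or a terminal followed by one nonterminal
Classification: Type 3 (Regular)


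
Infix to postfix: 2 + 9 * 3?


* has higher precedence, evaluate 9*3 first
Postfix: 2 9 3 * +


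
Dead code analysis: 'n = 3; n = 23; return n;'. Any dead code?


first assignment to n is overwritten before any read
Dead: 'n = 3'


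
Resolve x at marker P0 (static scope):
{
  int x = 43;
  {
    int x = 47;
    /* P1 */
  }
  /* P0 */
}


x declared in the same block as P0
x = 43


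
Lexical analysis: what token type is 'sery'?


Pattern: letter/underscore followed by alphanumerics, not a keyword
Type: IDENTIFIER


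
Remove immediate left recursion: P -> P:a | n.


Left-recursive alternatives: P:a; non-recursive: n
Introduce P': P -> nP', P' -> :aP' | ε


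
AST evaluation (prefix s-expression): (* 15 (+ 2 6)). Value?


Evaluate inner: (+ 2 6) = 8
Evaluate root: (* 15 8) = 120
Result: 120


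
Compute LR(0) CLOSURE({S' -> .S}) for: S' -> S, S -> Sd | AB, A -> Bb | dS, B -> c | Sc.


Start: S' -> .S
For each item with dot before a nonterminal B, add B -> .γ for every B-production
Closure: [S' -> .S, S -> .Sd, S -> .AB, A -> .Bb, A -> .dS, B -> .c, B -> .Sc]


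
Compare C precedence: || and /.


'/' is multiplicative (level 10); '||' is logical OR (level 1)
Higher level binds tighter
'/' has higher precedence than '||'


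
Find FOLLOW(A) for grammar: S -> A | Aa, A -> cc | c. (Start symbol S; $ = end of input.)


$ ∈ FOLLOW(S). For each A -> αBβ: add FIRST(β)\{ε} to FOLLOW(B); if β nullable, add FOLLOW(A).
FOLLOW(A) = {$, a}


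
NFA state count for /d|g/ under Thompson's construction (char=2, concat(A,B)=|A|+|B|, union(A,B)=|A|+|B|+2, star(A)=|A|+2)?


Syntax tree has 2 char leaf(s), 1 union(s), 0 star(s)
chars contribute 2×2 = 4; each union adds +2; each star adds +2
Total: 4 + 2 + 0 = 6 states


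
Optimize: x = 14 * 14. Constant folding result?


14 * 14 = 196 at compile time
Optimized: x = 196


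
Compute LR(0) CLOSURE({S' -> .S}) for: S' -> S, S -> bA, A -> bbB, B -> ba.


Start: S' -> .S
For each item with dot before a nonterminal B, add B -> .γ for every B-production
Closure: [S' -> .S, S -> .bA]


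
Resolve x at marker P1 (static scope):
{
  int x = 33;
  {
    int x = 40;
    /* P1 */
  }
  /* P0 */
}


x declared in the same block as P1
x = 40


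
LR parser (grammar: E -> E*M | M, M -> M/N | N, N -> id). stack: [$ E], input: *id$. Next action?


shift '*' to continue E -> E*M
Action: shift


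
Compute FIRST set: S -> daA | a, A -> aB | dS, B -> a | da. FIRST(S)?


Per alternative of S: FIRST(daA) = {d}; FIRST(a) = {a}
FIRST(S) = {a, d}


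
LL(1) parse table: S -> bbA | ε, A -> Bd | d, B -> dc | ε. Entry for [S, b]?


For [S, b]: 'b' ∈ FIRST(bbA)
Entry: S -> bbA


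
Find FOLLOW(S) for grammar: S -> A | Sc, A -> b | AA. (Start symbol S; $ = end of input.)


$ ∈ FOLLOW(S). For each A -> αBβ: add FIRST(β)\{ε} to FOLLOW(B); if β nullable, add FOLLOW(A).
FOLLOW(S) = {$, c}


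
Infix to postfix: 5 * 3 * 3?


Left to right (same or higher precedence on left)
Postfix: 5 3 * 3 *


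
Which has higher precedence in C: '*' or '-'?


'*' is multiplicative (level 10); '-' is additive (level 9)
Higher level binds tighter
'*' has higher precedence than '-'


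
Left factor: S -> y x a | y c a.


Common prefix: 'y'
Factored: S -> y S', S' -> x a | c a


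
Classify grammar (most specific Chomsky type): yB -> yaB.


LHS has context (more than one symbol) and |LHS| ≤ |RHS|
Classification: Type 1 (Context-Sensitive)


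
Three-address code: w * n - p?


Break into single-operator statements:
t1 = w * n
t2 = t1 - p


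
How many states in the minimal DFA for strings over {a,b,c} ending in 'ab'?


Track the longest suffix of input matching a prefix of 'ab': 3 classes (prefixes of length 0..2)
Minimal DFA: 3 states


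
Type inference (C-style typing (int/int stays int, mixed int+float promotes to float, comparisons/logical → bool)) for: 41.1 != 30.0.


Operand types: float != float
Rule: comparison yields bool
Result type: bool


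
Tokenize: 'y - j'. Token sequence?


Scan left to right, longest-match per lexeme
Tokens: ID(y), OP(-), ID(j)


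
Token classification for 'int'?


Pattern: reserved word
Type: KEYWORD


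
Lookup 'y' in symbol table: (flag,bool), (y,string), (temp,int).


Lookup 'y' → type string


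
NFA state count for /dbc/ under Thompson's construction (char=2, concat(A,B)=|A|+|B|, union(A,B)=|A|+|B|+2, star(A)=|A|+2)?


Syntax tree has 3 char leaf(s), 0 union(s), 0 star(s)
chars contribute 3×2 = 6; each union adds +2; each star adds +2
Total: 6 + 0 + 0 = 6 states


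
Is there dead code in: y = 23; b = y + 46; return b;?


y is read by b's definition; b is returned
No dead code


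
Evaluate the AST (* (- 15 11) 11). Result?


Evaluate inner: (- 15 11) = 4
Evaluate root: (* 4 11) = 44
Result: 44


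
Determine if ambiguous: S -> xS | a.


right-linear, alternatives start with distinct terminals 'x' vs 'a': unique leftmost derivation
Unambiguous


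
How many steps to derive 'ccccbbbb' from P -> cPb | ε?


Derivation: P => cPb => ccPbb => cccPbbb => ccccPbbbb => ccccbbbb
Steps: 5


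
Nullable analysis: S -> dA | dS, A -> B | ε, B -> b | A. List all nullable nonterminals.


A nonterminal is nullable iff some alternative derives ε (directly, or every symbol in it is nullable)
Nullable: {A, B}


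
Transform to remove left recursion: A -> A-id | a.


Left-recursive alternatives: A-id; non-recursive: a
Introduce A': A -> aA', A' -> -idA' | ε


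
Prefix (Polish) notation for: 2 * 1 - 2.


left-to-right (same/higher precedence on left): tree is (- (* 2 1) 2)
Prefix: - * 2 1 2


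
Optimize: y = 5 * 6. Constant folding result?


5 * 6 = 30 at compile time
Optimized: y = 30


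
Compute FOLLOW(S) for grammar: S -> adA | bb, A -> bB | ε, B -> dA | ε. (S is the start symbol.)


$ ∈ FOLLOW(S). For each A -> αBβ: add FIRST(β)\{ε} to FOLLOW(B); if β nullable, add FOLLOW(A).
FOLLOW(S) = {$}


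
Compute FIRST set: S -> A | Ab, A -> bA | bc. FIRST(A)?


Per alternative of A: FIRST(bA) = {b}; FIRST(bc) = {b}
FIRST(A) = {b}


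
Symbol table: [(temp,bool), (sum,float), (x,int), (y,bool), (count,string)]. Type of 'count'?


Lookup 'count' → type string


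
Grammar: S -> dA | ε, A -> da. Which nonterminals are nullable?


A nonterminal is nullable iff some alternative derives ε (directly, or every symbol in it is nullable)
Nullable: {S}


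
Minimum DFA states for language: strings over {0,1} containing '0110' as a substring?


KMP-style automaton: 4 progress states + 1 absorbing accept = 5
Minimal DFA: 5 states


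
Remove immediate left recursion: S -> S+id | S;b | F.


Left-recursive alternatives: S+id, S;b; non-recursive: F
Introduce S': S -> FS', S' -> +idS' | ;bS' | ε


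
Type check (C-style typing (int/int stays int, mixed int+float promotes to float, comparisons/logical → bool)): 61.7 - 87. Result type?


Operand types: float - int
Rule: mixed int/float promotes to float; int/int stays int
Result type: float


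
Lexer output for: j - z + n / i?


Scan left to right, longest-match per lexeme
Tokens: ID(j), OP(-), ID(z), OP(+), ID(n), OP(/), ID(i)


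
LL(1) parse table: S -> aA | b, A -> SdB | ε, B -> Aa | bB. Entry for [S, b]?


For [S, b]: 'b' ∈ FIRST(b)
Entry: S -> b


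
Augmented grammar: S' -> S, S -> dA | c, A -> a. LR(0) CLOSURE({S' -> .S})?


Start: S' -> .S
For each item with dot before a nonterminal B, add B -> .γ for every B-production
Closure: [S' -> .S, S -> .dA, S -> .c]


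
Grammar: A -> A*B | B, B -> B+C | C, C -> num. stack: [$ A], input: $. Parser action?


start symbol A on stack, input exhausted
Action: accept


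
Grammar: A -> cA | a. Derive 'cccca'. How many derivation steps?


Derivation: A => cA => ccA => cccA => ccccA => cccca
Steps: 5


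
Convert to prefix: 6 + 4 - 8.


left-to-right (same/higher precedence on left): tree is (- (+ 6 4) 8)
Prefix: - + 6 4 8


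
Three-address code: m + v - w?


Break into single-operator statements:
t1 = m + v
t2 = t1 - w


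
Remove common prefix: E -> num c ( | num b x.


Common prefix: 'num'
Factored: E -> num E', E' -> c ( | b x


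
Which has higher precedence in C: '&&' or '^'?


'^' is bitwise XOR (level 4); '&&' is logical AND (level 2)
Higher level binds tighter
'^' has higher precedence than '&&'


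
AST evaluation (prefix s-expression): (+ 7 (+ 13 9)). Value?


Evaluate inner: (+ 13 9) = 22
Evaluate root: (+ 7 22) = 29
Result: 29


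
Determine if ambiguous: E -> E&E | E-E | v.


'v&v-v' has two parse trees (no precedence encoded between & and -)
Ambiguous


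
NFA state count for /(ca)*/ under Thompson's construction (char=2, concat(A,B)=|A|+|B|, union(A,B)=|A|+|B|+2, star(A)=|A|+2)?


Syntax tree has 2 char leaf(s), 0 union(s), 1 star(s)
chars contribute 2×2 = 4; each union adds +2; each star adds +2
Total: 4 + 0 + 2 = 6 states


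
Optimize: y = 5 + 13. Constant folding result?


5 + 13 = 18 at compile time
Optimized: y = 18


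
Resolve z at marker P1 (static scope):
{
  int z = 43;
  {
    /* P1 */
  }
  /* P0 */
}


P1's block does not declare z; resolves to the enclosing declaration at depth 0
z = 43


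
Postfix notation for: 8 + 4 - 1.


Left to right (same or higher precedence on left)
Postfix: 8 4 + 1 -


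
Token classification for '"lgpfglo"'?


Pattern: double-quoted sequence
Type: STRING_LITERAL
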